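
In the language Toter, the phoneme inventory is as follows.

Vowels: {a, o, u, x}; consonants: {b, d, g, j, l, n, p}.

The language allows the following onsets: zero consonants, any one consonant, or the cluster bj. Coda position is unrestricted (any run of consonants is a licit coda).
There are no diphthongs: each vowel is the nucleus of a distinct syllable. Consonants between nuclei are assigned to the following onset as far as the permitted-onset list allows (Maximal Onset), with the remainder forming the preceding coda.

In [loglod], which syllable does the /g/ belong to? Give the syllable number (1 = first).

The vowels are o, o — 2 nuclei, so 2 syllables.
/o…o/ gap (V1→V2): cluster /gl/ — the longest permitted-onset suffix is /l/; onset = /l/, preceding coda = /g/.
Result: log.lod.
The /g/ is in the coda of syllable 1 (/log/).

1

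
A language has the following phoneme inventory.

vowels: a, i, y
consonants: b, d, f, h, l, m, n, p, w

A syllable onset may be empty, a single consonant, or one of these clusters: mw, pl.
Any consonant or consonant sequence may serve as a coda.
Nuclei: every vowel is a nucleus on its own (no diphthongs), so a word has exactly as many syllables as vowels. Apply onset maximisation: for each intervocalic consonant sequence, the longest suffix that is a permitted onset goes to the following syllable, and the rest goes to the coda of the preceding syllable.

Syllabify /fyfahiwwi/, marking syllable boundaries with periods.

fy.fa.hiw.wi

Nuclei (vowels): y, a, i, i → 4 syllables.
V1 /y/ – V2 /a/: /f/ → onset of the next syllable (single consonants are always licit onsets).
V2 /a/ – V3 /i/: /h/ is a single consonant, so it becomes the next onset.
V3 /i/ – V4 /i/: cluster /ww/ — the longest permitted-onset suffix is /w/; onset = /w/, preceding coda = /w/.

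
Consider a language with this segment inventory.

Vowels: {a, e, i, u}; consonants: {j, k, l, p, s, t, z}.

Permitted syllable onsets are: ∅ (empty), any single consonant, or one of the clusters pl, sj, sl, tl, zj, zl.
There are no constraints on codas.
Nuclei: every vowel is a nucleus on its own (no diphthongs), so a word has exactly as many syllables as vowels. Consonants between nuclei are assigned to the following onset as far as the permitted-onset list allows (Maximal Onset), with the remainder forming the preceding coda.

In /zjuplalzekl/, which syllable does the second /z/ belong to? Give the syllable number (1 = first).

The vowels are u, a, e — 3 nuclei, so 3 syllables.
σ1/σ2 boundary: /pl/ is a licit onset in full, so it all attaches to the next syllable.
σ2/σ3 boundary: /lz/ — longest licit onset from the right is /z/, leaving /l/ as coda.
So the parse is zju.plal.zekl.
The second /z/ is in the onset of syllable 3 (/zekl/).

3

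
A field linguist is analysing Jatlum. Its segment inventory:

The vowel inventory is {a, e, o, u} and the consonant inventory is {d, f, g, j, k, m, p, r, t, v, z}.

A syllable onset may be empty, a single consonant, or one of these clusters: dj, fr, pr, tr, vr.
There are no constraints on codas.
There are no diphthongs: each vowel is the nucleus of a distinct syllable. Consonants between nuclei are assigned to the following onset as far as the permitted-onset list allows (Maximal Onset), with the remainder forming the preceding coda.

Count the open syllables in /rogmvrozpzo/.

1

Nuclei (vowels): o, o, o → 3 syllables.
Between /o/ (V1) and /o/ (V2): /gmvr/ — longest licit onset from the right is /vr/, leaving /gm/ as coda.
Between /o/ (V2) and /o/ (V3): /zpz/ splits as /zp/ + /z/ (/z/ is the longest suffix that is a licit onset).
So the parse is rogm.vrozp.zo.
Classifying each syllable: /rogm/ (closed), /vrozp/ (closed), /zo/ (open).
Open syllables: 1.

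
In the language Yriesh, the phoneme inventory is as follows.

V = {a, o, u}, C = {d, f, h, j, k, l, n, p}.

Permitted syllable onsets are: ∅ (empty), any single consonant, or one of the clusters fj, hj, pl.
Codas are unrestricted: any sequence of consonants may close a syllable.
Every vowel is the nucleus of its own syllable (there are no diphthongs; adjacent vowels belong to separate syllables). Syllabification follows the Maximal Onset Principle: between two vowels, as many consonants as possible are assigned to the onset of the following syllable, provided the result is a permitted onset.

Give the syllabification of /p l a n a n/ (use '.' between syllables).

pla.nan

Vowels present: a, a; each is a nucleus, giving 2 syllables.
σ1/σ2 boundary: just /n/ — single C goes to the following onset.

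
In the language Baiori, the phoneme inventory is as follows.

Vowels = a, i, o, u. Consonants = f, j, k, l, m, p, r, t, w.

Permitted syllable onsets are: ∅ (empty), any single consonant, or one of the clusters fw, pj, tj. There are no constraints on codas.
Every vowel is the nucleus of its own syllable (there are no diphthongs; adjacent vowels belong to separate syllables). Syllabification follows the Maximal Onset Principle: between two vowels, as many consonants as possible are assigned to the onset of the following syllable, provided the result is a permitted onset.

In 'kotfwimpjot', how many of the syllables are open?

0

The vowels are o, i, o — 3 nuclei, so 3 syllables.
Between /o/ (V1) and /i/ (V2): /tfw/; trying suffixes from longest down, /fw/ is the first permitted one, so coda /t/ | onset /fw/.
Between /i/ (V2) and /o/ (V3): /mpj/ — longest licit onset from the right is /pj/, leaving /m/ as coda.
Syllabification: kot.fwim.pjot.
Classifying each syllable: /kot/ (closed), /fwim/ (closed), /pjot/ (closed).
Open syllables: 0.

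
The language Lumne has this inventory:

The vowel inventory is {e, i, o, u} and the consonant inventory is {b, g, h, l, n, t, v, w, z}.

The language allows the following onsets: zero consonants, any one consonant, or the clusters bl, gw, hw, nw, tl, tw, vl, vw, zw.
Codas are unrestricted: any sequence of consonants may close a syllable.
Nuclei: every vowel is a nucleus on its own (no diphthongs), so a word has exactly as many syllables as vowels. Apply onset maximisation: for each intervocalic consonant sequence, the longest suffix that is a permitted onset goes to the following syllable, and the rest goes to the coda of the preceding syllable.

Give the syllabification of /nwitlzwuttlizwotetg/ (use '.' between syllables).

nwitl.zwut.tli.zwo.tetg

The vowels are i, u, i, o, e — 5 nuclei, so 5 syllables.
Between /i/ (V1) and /u/ (V2): /tlzw/ — longest licit onset from the right is /zw/, leaving /tl/ as coda.
Between /u/ (V2) and /i/ (V3): /ttl/ — longest licit onset from the right is /tl/, leaving /t/ as coda.
Between /i/ (V3) and /o/ (V4): /zw/ — entire cluster is a permitted onset → onset /zw/, coda ∅.
Between /o/ (V4) and /e/ (V5): /t/ → onset of the next syllable (single consonants are always licit onsets).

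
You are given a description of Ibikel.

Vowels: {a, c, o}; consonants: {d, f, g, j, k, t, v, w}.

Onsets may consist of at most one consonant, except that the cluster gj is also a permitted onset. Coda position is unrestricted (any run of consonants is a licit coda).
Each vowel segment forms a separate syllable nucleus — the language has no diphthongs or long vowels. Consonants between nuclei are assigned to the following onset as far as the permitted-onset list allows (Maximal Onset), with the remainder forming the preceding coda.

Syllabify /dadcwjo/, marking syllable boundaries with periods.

da.dcw.jo

The vowels are a, c, o — 3 nuclei, so 3 syllables.
σ1/σ2 boundary: just /d/ — single C goes to the following onset.
σ2/σ3 boundary: /wj/; trying suffixes from longest down, /j/ is the first permitted one, so coda /w/ | onset /j/.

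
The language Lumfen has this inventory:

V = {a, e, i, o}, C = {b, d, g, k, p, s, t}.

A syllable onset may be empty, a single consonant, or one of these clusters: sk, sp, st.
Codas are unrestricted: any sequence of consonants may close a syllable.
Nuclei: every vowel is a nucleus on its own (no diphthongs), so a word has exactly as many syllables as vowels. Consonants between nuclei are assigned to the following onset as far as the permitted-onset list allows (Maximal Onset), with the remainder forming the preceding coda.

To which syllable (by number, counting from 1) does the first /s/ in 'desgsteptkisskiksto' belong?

The vowels are e, e, i, i, o — 5 nuclei, so 5 syllables.
σ1/σ2 boundary: cluster /sgst/ — the longest permitted-onset suffix is /st/; onset = /st/, preceding coda = /sg/.
σ2/σ3 boundary: /ptk/ splits as /pt/ + /k/ (/k/ is the longest suffix that is a licit onset).
σ3/σ4 boundary: /ssk/; trying suffixes from longest down, /sk/ is the first permitted one, so coda /s/ | onset /sk/.
σ4/σ5 boundary: /kst/; trying suffixes from longest down, /st/ is the first permitted one, so coda /k/ | onset /st/.
Syllabification: desg.stept.kis.skik.sto.
The first /s/ is in the coda of syllable 1 (/desg/).

1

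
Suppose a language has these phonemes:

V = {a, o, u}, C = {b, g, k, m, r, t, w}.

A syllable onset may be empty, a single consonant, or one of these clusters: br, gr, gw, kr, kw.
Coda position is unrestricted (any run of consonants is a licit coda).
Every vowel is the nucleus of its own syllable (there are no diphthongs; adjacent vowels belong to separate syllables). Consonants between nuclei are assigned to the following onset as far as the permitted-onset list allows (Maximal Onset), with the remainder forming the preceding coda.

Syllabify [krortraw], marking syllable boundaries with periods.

krort.raw

Nuclei (vowels): o, a → 2 syllables.
Between /o/ (V1) and /a/ (V2): /rtr/ — longest licit onset from the right is /r/, leaving /rt/ as coda.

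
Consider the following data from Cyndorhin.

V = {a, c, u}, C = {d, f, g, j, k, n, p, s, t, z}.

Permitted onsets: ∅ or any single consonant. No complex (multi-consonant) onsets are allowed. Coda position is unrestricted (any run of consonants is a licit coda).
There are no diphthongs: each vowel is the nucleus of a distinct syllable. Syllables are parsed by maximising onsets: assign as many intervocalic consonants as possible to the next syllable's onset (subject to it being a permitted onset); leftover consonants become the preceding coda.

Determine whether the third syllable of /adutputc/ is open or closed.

The vowels are a, u, u, c — 4 nuclei, so 4 syllables.
Between /a/ (V1) and /u/ (V2): /d/ → onset of the next syllable (single consonants are always licit onsets).
Between /u/ (V2) and /u/ (V3): cluster /tp/ — the longest permitted-onset suffix is /p/; onset = /p/, preceding coda = /t/.
Between /u/ (V3) and /c/ (V4): /t/ is a single consonant, so it becomes the next onset.
Syllabification: a.dut.pu.tc.
Syllable 3 is /pu/; it ends in its nucleus with no coda, so it is open.

open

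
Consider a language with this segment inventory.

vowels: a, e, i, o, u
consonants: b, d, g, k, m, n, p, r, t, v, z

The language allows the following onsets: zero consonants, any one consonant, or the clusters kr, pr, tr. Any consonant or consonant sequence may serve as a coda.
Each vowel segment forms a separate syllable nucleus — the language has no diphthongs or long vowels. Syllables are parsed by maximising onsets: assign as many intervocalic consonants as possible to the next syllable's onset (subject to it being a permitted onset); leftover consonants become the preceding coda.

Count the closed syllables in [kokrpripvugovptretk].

4

The vowels are o, i, u, o, e — 5 nuclei, so 5 syllables.
V1 /o/ – V2 /i/: /krpr/ splits as /kr/ + /pr/ (/pr/ is the longest suffix that is a licit onset).
V2 /i/ – V3 /u/: /pv/ — longest licit onset from the right is /v/, leaving /p/ as coda.
V3 /u/ – V4 /o/: /g/ → onset of the next syllable (single consonants are always licit onsets).
V4 /o/ – V5 /e/: /vptr/; trying suffixes from longest down, /tr/ is the first permitted one, so coda /vp/ | onset /tr/.
So the parse is kokr.prip.vu.govp.tretk.
Classifying each syllable: /kokr/ (closed), /prip/ (closed), /vu/ (open), /govp/ (closed), /tretk/ (closed).
Closed syllables: 4.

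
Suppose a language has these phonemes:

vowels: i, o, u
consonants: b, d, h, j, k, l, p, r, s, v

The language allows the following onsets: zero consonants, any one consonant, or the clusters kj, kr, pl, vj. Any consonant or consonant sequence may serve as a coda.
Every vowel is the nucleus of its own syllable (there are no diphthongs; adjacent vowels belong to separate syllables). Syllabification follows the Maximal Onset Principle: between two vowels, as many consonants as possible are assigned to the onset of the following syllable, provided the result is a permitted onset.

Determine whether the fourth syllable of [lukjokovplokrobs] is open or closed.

Nuclei (vowels): u, o, o, o, o → 5 syllables.
V1 /u/ – V2 /o/: /kj/ is a licit onset in full, so it all attaches to the next syllable.
V2 /o/ – V3 /o/: /k/ is a single consonant, so it becomes the next onset.
V3 /o/ – V4 /o/: /vpl/ — longest licit onset from the right is /pl/, leaving /v/ as coda.
V4 /o/ – V5 /o/: cluster /kr/ — /kr/ is itself a permitted onset, so the whole cluster goes right; preceding coda = ∅.
Result: lu.kjo.kov.plo.krobs.
Syllable 4 is /plo/; it ends in its nucleus with no coda, so it is open.

open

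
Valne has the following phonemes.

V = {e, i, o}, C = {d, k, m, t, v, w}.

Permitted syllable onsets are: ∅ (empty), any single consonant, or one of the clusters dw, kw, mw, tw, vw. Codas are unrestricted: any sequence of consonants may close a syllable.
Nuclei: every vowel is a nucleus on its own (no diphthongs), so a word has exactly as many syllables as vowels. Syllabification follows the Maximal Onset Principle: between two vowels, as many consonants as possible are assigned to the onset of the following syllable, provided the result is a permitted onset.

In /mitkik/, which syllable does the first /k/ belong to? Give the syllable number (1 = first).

Vowels present: i, i; each is a nucleus, giving 2 syllables.
/i…i/ gap (V1→V2): /tk/; trying suffixes from longest down, /k/ is the first permitted one, so coda /t/ | onset /k/.
Result: mit.kik.
The first /k/ is in the onset of syllable 2 (/kik/).

2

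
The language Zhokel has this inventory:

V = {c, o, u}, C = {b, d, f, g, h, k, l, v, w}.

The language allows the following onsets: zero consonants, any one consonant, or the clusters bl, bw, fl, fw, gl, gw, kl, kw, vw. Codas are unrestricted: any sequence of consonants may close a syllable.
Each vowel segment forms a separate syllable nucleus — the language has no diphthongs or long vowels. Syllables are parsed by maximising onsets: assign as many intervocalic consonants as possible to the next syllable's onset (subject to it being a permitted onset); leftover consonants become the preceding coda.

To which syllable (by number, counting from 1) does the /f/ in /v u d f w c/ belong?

2

The vowels are u, c — 2 nuclei, so 2 syllables.
Between /u/ (V1) and /c/ (V2): cluster /dfw/ — the longest permitted-onset suffix is /fw/; onset = /fw/, preceding coda = /d/.
Putting it together: vud.fwc.
The /f/ is in the onset of syllable 2 (/fwc/).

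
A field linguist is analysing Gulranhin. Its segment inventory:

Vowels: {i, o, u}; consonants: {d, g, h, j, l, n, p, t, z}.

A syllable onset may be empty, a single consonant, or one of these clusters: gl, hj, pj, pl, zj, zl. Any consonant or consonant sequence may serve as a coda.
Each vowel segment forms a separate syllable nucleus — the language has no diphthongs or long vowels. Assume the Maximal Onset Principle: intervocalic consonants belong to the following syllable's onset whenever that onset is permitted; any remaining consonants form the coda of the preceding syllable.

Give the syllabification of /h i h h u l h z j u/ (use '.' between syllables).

hih.hulh.zju

The vowels are i, u, u — 3 nuclei, so 3 syllables.
V1 /i/ – V2 /u/: /hh/; trying suffixes from longest down, /h/ is the first permitted one, so coda /h/ | onset /h/.
V2 /u/ – V3 /u/: /lhzj/ splits as /lh/ + /zj/ (/zj/ is the longest suffix that is a licit onset).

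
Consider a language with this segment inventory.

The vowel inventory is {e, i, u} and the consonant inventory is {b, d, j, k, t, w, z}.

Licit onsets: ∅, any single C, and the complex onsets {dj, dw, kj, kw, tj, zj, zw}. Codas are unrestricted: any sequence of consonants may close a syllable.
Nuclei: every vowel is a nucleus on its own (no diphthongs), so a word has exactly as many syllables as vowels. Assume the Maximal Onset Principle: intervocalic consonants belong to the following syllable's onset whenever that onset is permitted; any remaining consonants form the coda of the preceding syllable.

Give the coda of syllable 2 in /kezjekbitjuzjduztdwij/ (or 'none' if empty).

k

The vowels are e, e, i, u, u, i — 6 nuclei, so 6 syllables.
V1 /e/ – V2 /e/: cluster /zj/ — /zj/ is itself a permitted onset, so the whole cluster goes right; preceding coda = ∅.
V2 /e/ – V3 /i/: /kb/ splits as /k/ + /b/ (/b/ is the longest suffix that is a licit onset).
V3 /i/ – V4 /u/: /tj/ is a licit onset in full, so it all attaches to the next syllable.
V4 /u/ – V5 /u/: cluster /zjd/ — the longest permitted-onset suffix is /d/; onset = /d/, preceding coda = /zj/.
V5 /u/ – V6 /i/: cluster /ztdw/ — the longest permitted-onset suffix is /dw/; onset = /dw/, preceding coda = /zt/.
Syllabification: ke.zjek.bi.tjuzj.duzt.dwij.
Syllable 2 is /zjek/: onset /zj/, nucleus /e/, coda /k/.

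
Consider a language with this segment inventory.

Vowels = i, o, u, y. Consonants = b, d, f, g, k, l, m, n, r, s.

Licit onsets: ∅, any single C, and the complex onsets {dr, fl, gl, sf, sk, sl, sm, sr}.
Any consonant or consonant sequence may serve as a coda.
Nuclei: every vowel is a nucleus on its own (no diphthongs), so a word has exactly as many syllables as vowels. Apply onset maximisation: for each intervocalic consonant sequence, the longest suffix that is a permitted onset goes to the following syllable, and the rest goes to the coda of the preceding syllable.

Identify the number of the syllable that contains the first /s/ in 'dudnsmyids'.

2

Vowels present: u, y, i; each is a nucleus, giving 3 syllables.
Between /u/ (V1) and /y/ (V2): cluster /dnsm/ — the longest permitted-onset suffix is /sm/; onset = /sm/, preceding coda = /dn/.
Between /y/ (V2) and /i/ (V3): no consonants, so the boundary falls immediately after /y/.
So the parse is dudn.smy.ids.
The first /s/ is in the onset of syllable 2 (/smy/).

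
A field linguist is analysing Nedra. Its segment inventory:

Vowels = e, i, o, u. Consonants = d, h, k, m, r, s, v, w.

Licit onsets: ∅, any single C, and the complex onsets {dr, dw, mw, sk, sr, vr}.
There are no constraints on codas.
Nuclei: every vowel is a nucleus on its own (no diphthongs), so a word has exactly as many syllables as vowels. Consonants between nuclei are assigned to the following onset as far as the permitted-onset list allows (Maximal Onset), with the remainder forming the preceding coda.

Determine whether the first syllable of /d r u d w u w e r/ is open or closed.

open

The vowels are u, u, e — 3 nuclei, so 3 syllables.
σ1/σ2 boundary: cluster /dw/ — /dw/ is itself a permitted onset, so the whole cluster goes right; preceding coda = ∅.
σ2/σ3 boundary: /w/ → onset of the next syllable (single consonants are always licit onsets).
Putting it together: dru.dwu.wer.
Syllable 1 is /dru/; it ends in its nucleus with no coda, so it is open.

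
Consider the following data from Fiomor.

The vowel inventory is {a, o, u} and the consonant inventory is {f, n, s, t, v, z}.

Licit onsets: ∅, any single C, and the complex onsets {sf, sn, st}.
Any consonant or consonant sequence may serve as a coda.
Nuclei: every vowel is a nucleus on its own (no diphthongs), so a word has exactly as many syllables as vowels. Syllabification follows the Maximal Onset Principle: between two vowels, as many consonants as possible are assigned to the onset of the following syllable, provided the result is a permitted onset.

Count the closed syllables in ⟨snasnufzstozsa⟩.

2

Nuclei (vowels): a, u, o, a → 4 syllables.
/a…u/ gap (V1→V2): /sn/ is a licit onset in full, so it all attaches to the next syllable.
/u…o/ gap (V2→V3): /fzst/; trying suffixes from longest down, /st/ is the first permitted one, so coda /fz/ | onset /st/.
/o…a/ gap (V3→V4): /zs/; trying suffixes from longest down, /s/ is the first permitted one, so coda /z/ | onset /s/.
Result: sna.snufz.stoz.sa.
Classifying each syllable: /sna/ (open), /snufz/ (closed), /stoz/ (closed), /sa/ (open).
Closed syllables: 2.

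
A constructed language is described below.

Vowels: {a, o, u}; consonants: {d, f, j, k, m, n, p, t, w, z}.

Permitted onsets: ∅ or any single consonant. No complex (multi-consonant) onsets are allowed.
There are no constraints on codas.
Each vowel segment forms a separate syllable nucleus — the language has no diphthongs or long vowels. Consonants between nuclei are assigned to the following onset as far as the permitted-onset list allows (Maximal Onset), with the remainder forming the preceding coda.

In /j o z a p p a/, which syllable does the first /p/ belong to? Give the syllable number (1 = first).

Nuclei (vowels): o, a, a → 3 syllables.
/o…a/ gap (V1→V2): /z/ → onset of the next syllable (single consonants are always licit onsets).
/a…a/ gap (V2→V3): /pp/; trying suffixes from longest down, /p/ is the first permitted one, so coda /p/ | onset /p/.
Putting it together: jo.zap.pa.
The first /p/ is in the coda of syllable 2 (/zap/).

2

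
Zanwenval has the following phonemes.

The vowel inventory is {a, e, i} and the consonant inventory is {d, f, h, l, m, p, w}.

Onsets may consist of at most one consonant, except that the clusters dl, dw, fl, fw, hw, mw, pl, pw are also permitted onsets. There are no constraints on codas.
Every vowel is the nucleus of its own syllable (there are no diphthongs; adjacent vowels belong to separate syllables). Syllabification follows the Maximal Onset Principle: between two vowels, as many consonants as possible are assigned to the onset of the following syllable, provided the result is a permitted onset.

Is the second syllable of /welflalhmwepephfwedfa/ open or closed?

closed

The vowels are e, a, e, e, e, a — 6 nuclei, so 6 syllables.
V1 /e/ – V2 /a/: cluster /lfl/ — the longest permitted-onset suffix is /fl/; onset = /fl/, preceding coda = /l/.
V2 /a/ – V3 /e/: /lhmw/ — longest licit onset from the right is /mw/, leaving /lh/ as coda.
V3 /e/ – V4 /e/: just /p/ — single C goes to the following onset.
V4 /e/ – V5 /e/: /phfw/ splits as /ph/ + /fw/ (/fw/ is the longest suffix that is a licit onset).
V5 /e/ – V6 /a/: cluster /df/ — the longest permitted-onset suffix is /f/; onset = /f/, preceding coda = /d/.
Putting it together: wel.flalh.mwe.peph.fwed.fa.
Syllable 2 is /flalh/ with coda /lh/, so it is closed.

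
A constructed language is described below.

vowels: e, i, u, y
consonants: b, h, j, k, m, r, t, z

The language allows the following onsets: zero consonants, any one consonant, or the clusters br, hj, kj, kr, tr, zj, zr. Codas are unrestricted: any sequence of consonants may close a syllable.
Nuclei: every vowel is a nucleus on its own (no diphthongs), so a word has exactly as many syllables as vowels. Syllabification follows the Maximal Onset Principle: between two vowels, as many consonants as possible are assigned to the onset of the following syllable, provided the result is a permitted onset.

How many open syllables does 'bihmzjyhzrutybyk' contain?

2

Nuclei (vowels): i, y, u, y, y → 5 syllables.
Between /i/ (V1) and /y/ (V2): /hmzj/ — longest licit onset from the right is /zj/, leaving /hm/ as coda.
Between /y/ (V2) and /u/ (V3): cluster /hzr/ — the longest permitted-onset suffix is /zr/; onset = /zr/, preceding coda = /h/.
Between /u/ (V3) and /y/ (V4): /t/ is a single consonant, so it becomes the next onset.
Between /y/ (V4) and /y/ (V5): just /b/ — single C goes to the following onset.
So the parse is bihm.zjyh.zru.ty.byk.
Classifying each syllable: /bihm/ (closed), /zjyh/ (closed), /zru/ (open), /ty/ (open), /byk/ (closed).
Open syllables: 2.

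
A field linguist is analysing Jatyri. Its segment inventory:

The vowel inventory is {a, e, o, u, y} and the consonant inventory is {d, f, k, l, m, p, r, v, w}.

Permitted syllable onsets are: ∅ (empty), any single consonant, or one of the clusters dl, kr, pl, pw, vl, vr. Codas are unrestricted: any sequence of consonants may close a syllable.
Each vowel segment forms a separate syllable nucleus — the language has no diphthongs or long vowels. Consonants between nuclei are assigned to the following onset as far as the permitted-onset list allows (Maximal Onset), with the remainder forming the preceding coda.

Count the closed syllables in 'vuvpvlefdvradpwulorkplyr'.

5

Nuclei (vowels): u, e, a, u, o, y → 6 syllables.
σ1/σ2 boundary: /vpvl/ splits as /vp/ + /vl/ (/vl/ is the longest suffix that is a licit onset).
σ2/σ3 boundary: cluster /fdvr/ — the longest permitted-onset suffix is /vr/; onset = /vr/, preceding coda = /fd/.
σ3/σ4 boundary: cluster /dpw/ — the longest permitted-onset suffix is /pw/; onset = /pw/, preceding coda = /d/.
σ4/σ5 boundary: /l/ is a single consonant, so it becomes the next onset.
σ5/σ6 boundary: /rkpl/ — longest licit onset from the right is /pl/, leaving /rk/ as coda.
Syllabification: vuvp.vlefd.vrad.pwu.lork.plyr.
Classifying each syllable: /vuvp/ (closed), /vlefd/ (closed), /vrad/ (closed), /pwu/ (open), /lork/ (closed), /plyr/ (closed).
Closed syllables: 5.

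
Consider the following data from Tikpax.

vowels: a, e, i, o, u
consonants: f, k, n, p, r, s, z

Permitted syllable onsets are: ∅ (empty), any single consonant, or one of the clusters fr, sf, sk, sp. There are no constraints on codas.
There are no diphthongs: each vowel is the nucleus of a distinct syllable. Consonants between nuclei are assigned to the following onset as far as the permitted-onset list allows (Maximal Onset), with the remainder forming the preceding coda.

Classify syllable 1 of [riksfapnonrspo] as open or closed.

closed

Nuclei (vowels): i, a, o, o → 4 syllables.
σ1/σ2 boundary: /ksf/; trying suffixes from longest down, /sf/ is the first permitted one, so coda /k/ | onset /sf/.
σ2/σ3 boundary: /pn/ — longest licit onset from the right is /n/, leaving /p/ as coda.
σ3/σ4 boundary: /nrsp/ — longest licit onset from the right is /sp/, leaving /nr/ as coda.
Result: rik.sfap.nonr.spo.
Syllable 1 is /rik/ with coda /k/, so it is closed.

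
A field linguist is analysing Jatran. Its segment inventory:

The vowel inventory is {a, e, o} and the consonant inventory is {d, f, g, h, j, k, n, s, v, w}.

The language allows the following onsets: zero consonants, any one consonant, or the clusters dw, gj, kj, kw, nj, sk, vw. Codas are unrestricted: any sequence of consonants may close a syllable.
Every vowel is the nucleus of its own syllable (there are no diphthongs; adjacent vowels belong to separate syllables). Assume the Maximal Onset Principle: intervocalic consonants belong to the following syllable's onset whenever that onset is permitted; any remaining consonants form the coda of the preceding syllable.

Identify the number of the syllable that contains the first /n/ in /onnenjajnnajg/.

Vowels present: o, e, a, a; each is a nucleus, giving 4 syllables.
/o…e/ gap (V1→V2): cluster /nn/ — the longest permitted-onset suffix is /n/; onset = /n/, preceding coda = /n/.
/e…a/ gap (V2→V3): cluster /nj/ — /nj/ is itself a permitted onset, so the whole cluster goes right; preceding coda = ∅.
/a…a/ gap (V3→V4): /jnn/; trying suffixes from longest down, /n/ is the first permitted one, so coda /jn/ | onset /n/.
So the parse is on.ne.njajn.najg.
The first /n/ is in the coda of syllable 1 (/on/).

1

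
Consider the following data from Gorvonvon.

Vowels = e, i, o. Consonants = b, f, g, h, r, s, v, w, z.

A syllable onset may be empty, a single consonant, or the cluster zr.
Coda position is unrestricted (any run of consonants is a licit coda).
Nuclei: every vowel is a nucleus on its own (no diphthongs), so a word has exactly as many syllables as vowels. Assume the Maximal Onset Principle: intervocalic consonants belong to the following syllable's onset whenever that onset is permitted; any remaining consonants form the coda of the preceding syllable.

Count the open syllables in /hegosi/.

3

Nuclei (vowels): e, o, i → 3 syllables.
/e…o/ gap (V1→V2): just /g/ — single C goes to the following onset.
/o…i/ gap (V2→V3): /s/ is a single consonant, so it becomes the next onset.
Result: he.go.si.
Classifying each syllable: /he/ (open), /go/ (open), /si/ (open).
Open syllables: 3.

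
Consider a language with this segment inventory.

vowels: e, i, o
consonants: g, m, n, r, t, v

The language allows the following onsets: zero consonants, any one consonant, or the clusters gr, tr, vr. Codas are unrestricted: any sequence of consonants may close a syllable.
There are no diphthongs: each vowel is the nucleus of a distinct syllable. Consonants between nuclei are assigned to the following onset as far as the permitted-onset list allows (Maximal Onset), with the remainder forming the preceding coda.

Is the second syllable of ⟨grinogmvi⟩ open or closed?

The vowels are i, o, i — 3 nuclei, so 3 syllables.
/i…o/ gap (V1→V2): just /n/ — single C goes to the following onset.
/o…i/ gap (V2→V3): /gmv/ splits as /gm/ + /v/ (/v/ is the longest suffix that is a licit onset).
Syllabification: gri.nogm.vi.
Syllable 2 is /nogm/ with coda /gm/, so it is closed.

closed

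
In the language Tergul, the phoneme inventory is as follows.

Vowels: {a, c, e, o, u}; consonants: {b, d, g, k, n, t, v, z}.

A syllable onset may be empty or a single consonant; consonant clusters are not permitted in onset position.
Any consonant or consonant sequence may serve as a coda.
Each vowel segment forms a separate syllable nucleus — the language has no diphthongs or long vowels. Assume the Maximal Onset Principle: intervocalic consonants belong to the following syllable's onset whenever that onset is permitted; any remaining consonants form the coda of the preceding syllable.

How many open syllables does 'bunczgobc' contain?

The vowels are u, c, o, c — 4 nuclei, so 4 syllables.
σ1/σ2 boundary: /n/ is a single consonant, so it becomes the next onset.
σ2/σ3 boundary: /zg/; trying suffixes from longest down, /g/ is the first permitted one, so coda /z/ | onset /g/.
σ3/σ4 boundary: /b/ is a single consonant, so it becomes the next onset.
Result: bu.ncz.go.bc.
Classifying each syllable: /bu/ (open), /ncz/ (closed), /go/ (open), /bc/ (open).
Open syllables: 3.

3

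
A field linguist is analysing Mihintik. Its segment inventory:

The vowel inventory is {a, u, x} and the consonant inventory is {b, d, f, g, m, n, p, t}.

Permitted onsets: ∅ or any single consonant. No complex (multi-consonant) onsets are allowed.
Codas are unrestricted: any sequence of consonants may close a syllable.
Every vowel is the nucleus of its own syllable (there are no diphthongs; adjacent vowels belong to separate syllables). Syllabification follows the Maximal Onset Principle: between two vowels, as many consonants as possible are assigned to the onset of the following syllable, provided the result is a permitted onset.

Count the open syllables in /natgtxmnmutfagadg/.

The vowels are a, x, u, a, a — 5 nuclei, so 5 syllables.
Between /a/ (V1) and /x/ (V2): /tgt/; trying suffixes from longest down, /t/ is the first permitted one, so coda /tg/ | onset /t/.
Between /x/ (V2) and /u/ (V3): cluster /mnm/ — the longest permitted-onset suffix is /m/; onset = /m/, preceding coda = /mn/.
Between /u/ (V3) and /a/ (V4): /tf/ splits as /t/ + /f/ (/f/ is the longest suffix that is a licit onset).
Between /a/ (V4) and /a/ (V5): /g/ → onset of the next syllable (single consonants are always licit onsets).
So the parse is natg.txmn.mut.fa.gadg.
Classifying each syllable: /natg/ (closed), /txmn/ (closed), /mut/ (closed), /fa/ (open), /gadg/ (closed).
Open syllables: 1.

1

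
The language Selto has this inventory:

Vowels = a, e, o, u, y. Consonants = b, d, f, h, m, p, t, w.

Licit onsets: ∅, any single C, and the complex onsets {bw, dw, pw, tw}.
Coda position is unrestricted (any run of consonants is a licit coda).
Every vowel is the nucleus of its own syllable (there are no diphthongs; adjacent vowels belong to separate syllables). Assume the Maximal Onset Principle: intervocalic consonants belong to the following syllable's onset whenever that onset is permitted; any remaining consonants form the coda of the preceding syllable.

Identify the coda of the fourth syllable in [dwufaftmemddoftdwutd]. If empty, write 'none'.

ft

The vowels are u, a, e, o, u — 5 nuclei, so 5 syllables.
V1 /u/ – V2 /a/: just /f/ — single C goes to the following onset.
V2 /a/ – V3 /e/: cluster /ftm/ — the longest permitted-onset suffix is /m/; onset = /m/, preceding coda = /ft/.
V3 /e/ – V4 /o/: cluster /mdd/ — the longest permitted-onset suffix is /d/; onset = /d/, preceding coda = /md/.
V4 /o/ – V5 /u/: /ftdw/ — longest licit onset from the right is /dw/, leaving /ft/ as coda.
Result: dwu.faft.memd.doft.dwutd.
Syllable 4 is /doft/: onset /d/, nucleus /o/, coda /ft/.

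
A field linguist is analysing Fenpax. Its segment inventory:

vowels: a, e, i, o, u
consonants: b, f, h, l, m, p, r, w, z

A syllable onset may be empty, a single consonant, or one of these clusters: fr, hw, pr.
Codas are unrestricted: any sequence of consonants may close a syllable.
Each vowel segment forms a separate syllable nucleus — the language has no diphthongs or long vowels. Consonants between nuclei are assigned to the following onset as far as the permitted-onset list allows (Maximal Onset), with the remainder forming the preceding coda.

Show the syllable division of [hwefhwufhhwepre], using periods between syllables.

hwef.hwufh.hwe.pre

Vowels present: e, u, e, e; each is a nucleus, giving 4 syllables.
/e…u/ gap (V1→V2): /fhw/ splits as /f/ + /hw/ (/hw/ is the longest suffix that is a licit onset).
/u…e/ gap (V2→V3): /fhhw/ — longest licit onset from the right is /hw/, leaving /fh/ as coda.
/e…e/ gap (V3→V4): cluster /pr/ — /pr/ is itself a permitted onset, so the whole cluster goes right; preceding coda = ∅.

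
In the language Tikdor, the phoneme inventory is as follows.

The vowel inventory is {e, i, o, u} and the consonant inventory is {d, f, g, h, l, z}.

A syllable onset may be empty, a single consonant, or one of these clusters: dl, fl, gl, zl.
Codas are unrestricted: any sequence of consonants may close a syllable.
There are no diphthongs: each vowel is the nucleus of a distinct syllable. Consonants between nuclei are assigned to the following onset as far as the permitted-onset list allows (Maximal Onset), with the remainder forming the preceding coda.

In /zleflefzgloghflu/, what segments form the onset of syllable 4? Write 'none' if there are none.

The vowels are e, e, o, u — 4 nuclei, so 4 syllables.
σ1/σ2 boundary: /fl/ — entire cluster is a permitted onset → onset /fl/, coda ∅.
σ2/σ3 boundary: cluster /fzgl/ — the longest permitted-onset suffix is /gl/; onset = /gl/, preceding coda = /fz/.
σ3/σ4 boundary: /ghfl/; trying suffixes from longest down, /fl/ is the first permitted one, so coda /gh/ | onset /fl/.
Result: zle.flefz.glogh.flu.
Syllable 4 is /flu/: onset /fl/, nucleus /u/, coda ∅.

fl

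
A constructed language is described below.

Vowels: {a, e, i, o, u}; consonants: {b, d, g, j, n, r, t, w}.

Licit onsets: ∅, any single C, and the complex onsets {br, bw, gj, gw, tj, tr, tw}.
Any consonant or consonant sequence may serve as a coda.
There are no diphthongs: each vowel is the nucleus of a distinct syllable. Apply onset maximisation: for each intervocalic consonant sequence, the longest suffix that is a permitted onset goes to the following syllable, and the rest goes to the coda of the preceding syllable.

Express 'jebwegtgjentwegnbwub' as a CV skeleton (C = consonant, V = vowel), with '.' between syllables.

The vowels are e, e, e, e, u — 5 nuclei, so 5 syllables.
σ1/σ2 boundary: cluster /bw/ — /bw/ is itself a permitted onset, so the whole cluster goes right; preceding coda = ∅.
σ2/σ3 boundary: /gtgj/ — longest licit onset from the right is /gj/, leaving /gt/ as coda.
σ3/σ4 boundary: /ntw/ — longest licit onset from the right is /tw/, leaving /n/ as coda.
σ4/σ5 boundary: /gnbw/ splits as /gn/ + /bw/ (/bw/ is the longest suffix that is a licit onset).
So the parse is je.bwegt.gjen.twegn.bwub.
Mapping each syllable to C/V: /je/ → CV, /bwegt/ → CCVCC, /gjen/ → CCVC, /twegn/ → CCVCC, /bwub/ → CCVC.

CV.CCVCC.CCVC.CCVCC.CCVC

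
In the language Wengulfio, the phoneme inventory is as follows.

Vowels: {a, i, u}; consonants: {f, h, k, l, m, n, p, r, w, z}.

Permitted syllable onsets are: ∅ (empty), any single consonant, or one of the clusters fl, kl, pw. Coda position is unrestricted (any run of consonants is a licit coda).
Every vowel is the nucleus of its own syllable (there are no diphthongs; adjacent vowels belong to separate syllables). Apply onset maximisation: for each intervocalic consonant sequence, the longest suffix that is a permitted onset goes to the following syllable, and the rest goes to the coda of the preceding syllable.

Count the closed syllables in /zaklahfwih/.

2

The vowels are a, a, i — 3 nuclei, so 3 syllables.
V1 /a/ – V2 /a/: /kl/ is a licit onset in full, so it all attaches to the next syllable.
V2 /a/ – V3 /i/: cluster /hfw/ — the longest permitted-onset suffix is /w/; onset = /w/, preceding coda = /hf/.
Putting it together: za.klahf.wih.
Classifying each syllable: /za/ (open), /klahf/ (closed), /wih/ (closed).
Closed syllables: 2.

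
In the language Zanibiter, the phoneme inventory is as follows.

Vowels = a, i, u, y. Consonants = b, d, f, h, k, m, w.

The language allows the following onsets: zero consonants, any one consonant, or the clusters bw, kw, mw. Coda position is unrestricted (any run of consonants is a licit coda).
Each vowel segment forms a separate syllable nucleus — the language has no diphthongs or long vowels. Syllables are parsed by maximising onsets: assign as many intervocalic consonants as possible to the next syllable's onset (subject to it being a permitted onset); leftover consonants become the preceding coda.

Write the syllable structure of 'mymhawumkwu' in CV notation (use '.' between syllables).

CVC.CV.CVC.CCV

Nuclei (vowels): y, a, u, u → 4 syllables.
/y…a/ gap (V1→V2): cluster /mh/ — the longest permitted-onset suffix is /h/; onset = /h/, preceding coda = /m/.
/a…u/ gap (V2→V3): /w/ → onset of the next syllable (single consonants are always licit onsets).
/u…u/ gap (V3→V4): /mkw/ splits as /m/ + /kw/ (/kw/ is the longest suffix that is a licit onset).
So the parse is mym.ha.wum.kwu.
Mapping each syllable to C/V: /mym/ → CVC, /ha/ → CV, /wum/ → CVC, /kwu/ → CCV.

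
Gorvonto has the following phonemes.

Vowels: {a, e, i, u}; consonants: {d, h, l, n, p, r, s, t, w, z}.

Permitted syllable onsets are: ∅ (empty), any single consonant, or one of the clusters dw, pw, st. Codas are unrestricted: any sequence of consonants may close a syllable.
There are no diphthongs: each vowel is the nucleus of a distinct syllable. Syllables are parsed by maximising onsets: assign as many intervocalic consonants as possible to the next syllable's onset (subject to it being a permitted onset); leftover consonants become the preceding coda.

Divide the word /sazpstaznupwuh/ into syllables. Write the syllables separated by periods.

sazp.staz.nu.pwuh

The vowels are a, a, u, u — 4 nuclei, so 4 syllables.
V1 /a/ – V2 /a/: /zpst/ splits as /zp/ + /st/ (/st/ is the longest suffix that is a licit onset).
V2 /a/ – V3 /u/: cluster /zn/ — the longest permitted-onset suffix is /n/; onset = /n/, preceding coda = /z/.
V3 /u/ – V4 /u/: /pw/ — entire cluster is a permitted onset → onset /pw/, coda ∅.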